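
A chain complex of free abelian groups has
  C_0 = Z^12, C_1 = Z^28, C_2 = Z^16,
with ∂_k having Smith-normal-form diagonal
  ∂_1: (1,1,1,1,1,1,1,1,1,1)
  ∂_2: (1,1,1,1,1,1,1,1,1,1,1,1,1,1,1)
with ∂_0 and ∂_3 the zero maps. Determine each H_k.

H_0: b_0 = 12 − 0 − 10 = 2; torsion from ∂_1 factors > 1: none. So H_0 = Z^2.
H_1: b_1 = 28 − 10 − 15 = 3; torsion from ∂_2 factors > 1: none. So H_1 = Z^3.
H_2: b_2 = 16 − 15 − 0 = 1; torsion from ∂_3 factors > 1: none. So H_2 = Z.

H_0 = Z^2,  H_1 = Z^3,  H_2 = Z.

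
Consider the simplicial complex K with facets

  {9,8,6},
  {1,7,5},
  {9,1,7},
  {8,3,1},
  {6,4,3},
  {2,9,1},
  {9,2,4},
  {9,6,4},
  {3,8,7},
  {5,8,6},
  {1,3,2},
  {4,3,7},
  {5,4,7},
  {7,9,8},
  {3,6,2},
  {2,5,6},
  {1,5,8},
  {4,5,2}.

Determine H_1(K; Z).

Fix the vertex order 1 < 2 < 3 < 4 < 5 < 6 < 7 < 8 < 9 and write every simplex with vertices in increasing order. Then dim K = 2 and the simplices of K are:

  0-simplices (9): [1], [2], [3], [4], [5], [6], [7], [8], [9]
  1-simplices (27): (27 of them)
  2-simplices (18): [1,2,3], [1,2,9], [1,3,8], [1,5,7], [1,5,8], [1,7,9], [2,3,6], [2,4,5], [2,4,9], [2,5,6], [3,4,6], [3,4,7], [3,7,8], [4,5,7], [4,6,9], [5,6,8], [6,8,9], [7,8,9]

giving chain groups C_0 ≅ Z^9, C_1 ≅ Z^27, C_2 ≅ Z^18.

∂_1: C_1 → C_0 maps an edge to its endpoints' difference, ∂[p,q] = q − p. For instance
  ∂[3,8] = [8] − [3].
The resulting 9×27 matrix has rank 8, and its Smith normal form has invariant factors (1,1,1,1,1,1,1,1).

∂_2: C_2 → C_1 sends each 2-simplex [p,q,r] to [q,r] − [p,r] + [p,q]. For instance
  ∂[1,5,8] = [5,8] − [1,8] + [1,5],
  ∂[1,5,7] = [5,7] − [1,7] + [1,5].
The resulting 27×18 matrix has rank 18, and its Smith normal form has invariant factors (1,1,1,1,1,1,1,1,1,1,1,1,1,1,1,1,1,2).

Reading off H_k = ker ∂_k / im ∂_{k+1}:

  H_1: rank ker ∂_1 − rank ∂_2 = (27 − 8) − 18 = 1, and ∂_2 has invariant factor 2 > 1, so H_1 = Z ⊕ Z/2Z.

H_1 ≅ Z ⊕ Z/2Z.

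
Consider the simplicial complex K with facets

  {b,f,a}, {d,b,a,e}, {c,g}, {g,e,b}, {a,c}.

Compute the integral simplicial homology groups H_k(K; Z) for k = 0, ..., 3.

K has 7 vertices, 12 edges, 6 triangles, 1 3-simplex.
rank ∂_0 = 0, rank ∂_1 = 6 ⇒ b_0 = 7 − 0 − 6 = 1; all invariant factors of ∂_1 are 1 so no torsion. So H_0 = Z.
rank ∂_1 = 6, rank ∂_2 = 5 ⇒ b_1 = 12 − 6 − 5 = 1; all invariant factors of ∂_2 are 1 so no torsion. So H_1 = Z.
rank ∂_2 = 5, rank ∂_3 = 1 ⇒ b_2 = 6 − 5 − 1 = 0; all invariant factors of ∂_3 are 1 so no torsion. So H_2 = 0.
rank ∂_3 = 1, rank ∂_4 = 0 ⇒ b_3 = 1 − 1 − 0 = 0. So H_3 = 0.

H_0 = Z,  H_1 = Z,  H_2 = 0,  H_3 = 0.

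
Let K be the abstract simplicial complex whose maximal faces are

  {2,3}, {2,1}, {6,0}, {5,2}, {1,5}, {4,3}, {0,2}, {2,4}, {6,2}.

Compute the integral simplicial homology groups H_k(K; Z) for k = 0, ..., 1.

H_0 = Z,  H_1 = Z^3.

Order the vertices as 0 < 1 < 2 < 3 < 4 < 5 < 6. Listing each simplex with vertices in this order, K has dimension 1 with simplices:

  0-simplices (7): [0], [1], [2], [3], [4], [5], [6]
  1-simplices (9): [0,2], [0,6], [1,2], [1,5], [2,3], [2,4], [2,5], [2,6], [3,4]

Hence C_0 ≅ Z^7, C_1 ≅ Z^9.

Boundary ∂_1: C_1 → C_0 sends each edge [p,q] (with p < q) to q − p. For instance
  ∂[3,4] = [4] − [3].
The resulting 7×9 matrix has rank 6, and its Smith normal form has invariant factors (1,1,1,1,1,1).

Computing H_k = (kernel of ∂_k) / (image of ∂_{k+1}):

  H_0: rank C_0 − rank ∂_1 = 7 − 6 = 1, and the invariant factors of ∂_1 are all 1, so H_0 = Z.
  H_1: rank ker ∂_1 − rank ∂_2 = (9 − 6) − 0 = 3, and there is no ∂_2, so H_1 = Z^3.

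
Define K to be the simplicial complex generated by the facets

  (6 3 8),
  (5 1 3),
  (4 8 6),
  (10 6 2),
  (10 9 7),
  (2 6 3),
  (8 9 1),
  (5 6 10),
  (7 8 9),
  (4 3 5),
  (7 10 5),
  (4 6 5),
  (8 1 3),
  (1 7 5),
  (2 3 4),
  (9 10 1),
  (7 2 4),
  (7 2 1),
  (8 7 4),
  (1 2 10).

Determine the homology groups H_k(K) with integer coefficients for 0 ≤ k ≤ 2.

H_0 = Z,  H_1 = Z × Z/2,  H_2 = 0.

Take the total order 1 < 2 < 3 < 4 < 5 < 6 < 7 < 8 < 9 < 10 on the vertex set. Then K (dimension 2) consists of the simplices:

  0-simplices (10): [1], [2], [3], [4], [5], [6], [7], [8], [9], [10]
  1-simplices (30): (30 of them)
  2-simplices (20): (20 of them)

so the chain groups are C_0 ≅ Z^10, C_1 ≅ Z^30, C_2 ≅ Z^20.

The boundary map ∂_1: C_1 → C_0 maps an edge to its endpoints' difference, ∂[p,q] = q − p.
The resulting 10×30 matrix has rank 9, and its Smith normal form has invariant factors (1,1,1,1,1,1,1,1,1).

The boundary map ∂_2: C_2 → C_1 maps a triangle to the signed sum of its edges. For instance
  ∂[1,8,9] = [8,9] − [1,9] + [1,8],
  ∂[7,9,10] = [9,10] − [7,10] + [7,9].
As a 30×20 matrix over Z this has rank 20, with invariant factors (1,1,1,1,1,1,1,1,1,1,1,1,1,1,1,1,1,1,1,2).

Computing H_k = (kernel of ∂_k) / (image of ∂_{k+1}):

  H_0: rank C_0 − rank ∂_1 = 10 − 9 = 1, and the invariant factors of ∂_1 are all 1, so H_0 = Z.
  H_1: rank ker ∂_1 − rank ∂_2 = (30 − 9) − 20 = 1, and ∂_2 has invariant factor 2 > 1, so H_1 = Z × Z/2.
  H_2: rank ker ∂_2 − rank ∂_3 = (20 − 20) − 0 = 0, and there is no ∂_3, so H_2 = 0.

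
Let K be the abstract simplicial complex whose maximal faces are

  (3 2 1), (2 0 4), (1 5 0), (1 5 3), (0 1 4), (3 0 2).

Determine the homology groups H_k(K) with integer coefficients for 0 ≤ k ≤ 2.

H_0 ≅ Z,  H_1 ≅ Z,  H_2 = 0.

Order the vertices as 0 < 1 < 2 < 3 < 4 < 5. Listing each simplex with vertices in this order, K has dimension 2 with simplices:

  0-simplices (6): [0], [1], [2], [3], [4], [5]
  1-simplices (12): [0,1], [0,2], [0,3], [0,4], [0,5], [1,2], [1,3], [1,4], [1,5], [2,3], [2,4], [3,5]
  2-simplices (6): [0,1,4], [0,1,5], [0,2,3], [0,2,4], [1,2,3], [1,3,5]

so the chain groups are C_0 ≅ Z^6, C_1 ≅ Z^12, C_2 ≅ Z^6.

Boundary ∂_1: C_1 → C_0 is given by ∂[p,q] = [q] − [p]. For instance
  ∂[2,3] = [3] − [2].
This gives a 6×12 integer matrix of rank 5; reducing to Smith normal form yields diagonal entries (1,1,1,1,1).

The boundary map ∂_2: C_2 → C_1 acts by ∂[p,q,r] = [q,r] − [p,r] + [p,q]. For instance
  ∂[1,2,3] = [2,3] − [1,3] + [1,2],
  ∂[0,2,4] = [2,4] − [0,4] + [0,2].
The 12×6 boundary matrix has rank 6 and Smith normal form diag(1,1,1,1,1,1).

Now H_k = ker ∂_k / im ∂_{k+1}, so:

  H_0: rank C_0 − rank ∂_1 = 6 − 5 = 1, and the invariant factors of ∂_1 are all 1, so H_0 ≅ Z.
  H_1: rank ker ∂_1 − rank ∂_2 = (12 − 5) − 6 = 1, and the invariant factors of ∂_2 are all 1, so H_1 ≅ Z.
  H_2: rank ker ∂_2 − rank ∂_3 = (6 − 6) − 0 = 0, and there is no ∂_3, so H_2 ≅ 0.

(K is a triangulation of the cylinder S^1 x I.)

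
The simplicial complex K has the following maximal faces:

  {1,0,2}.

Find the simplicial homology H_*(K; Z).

H_0 ≅ Z,  H_1 = 0,  H_2 = 0.

We work with the vertex ordering 0 < 1 < 2. The simplices of K, each written with vertices in increasing order, are:

  0-simplices (3): [0], [1], [2]
  1-simplices (3): [0,1], [0,2], [1,2]
  2-simplices (1): [0,1,2]

so the chain groups are C_0 ≅ Z^3, C_1 ≅ Z^3, C_2 ≅ Z^1.

∂_1: C_1 → C_0 is given by ∂[p,q] = [q] − [p]. For instance
  ∂[1,2] = [2] − [1].
The resulting 3×3 matrix has rank 2, and its Smith normal form has invariant factors (1,1).

The boundary map ∂_2: C_2 → C_1 sends each 2-simplex [p,q,r] to [q,r] − [p,r] + [p,q]. For instance
  ∂[0,1,2] = [1,2] − [0,2] + [0,1].
The resulting 3×1 matrix has rank 1, and its Smith normal form has invariant factors (1).

From H_k ≅ ker(∂_k) / im(∂_{k+1}) we obtain:

  H_0: rank C_0 − rank ∂_1 = 3 − 2 = 1, and the invariant factors of ∂_1 are all 1, so H_0 ≅ Z.
  H_1: rank ker ∂_1 − rank ∂_2 = (3 − 2) − 1 = 0, and the invariant factors of ∂_2 are all 1, so H_1 ≅ 0.
  H_2: rank ker ∂_2 − rank ∂_3 = (1 − 1) − 0 = 0, and there is no ∂_3, so H_2 ≅ 0.

As a check, the Euler characteristic is 3 − 3 + 1 = 1, which agrees with 1 − 0 + 0 = 1.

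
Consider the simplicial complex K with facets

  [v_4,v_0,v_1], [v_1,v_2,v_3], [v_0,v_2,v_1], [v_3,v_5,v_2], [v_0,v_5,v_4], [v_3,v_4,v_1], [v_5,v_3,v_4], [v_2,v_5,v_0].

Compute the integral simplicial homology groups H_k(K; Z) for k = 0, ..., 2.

H_0 = Z,  H_1 = 0,  H_2 = Z.

Take the total order v_0 < v_1 < v_2 < v_3 < v_4 < v_5 on the vertex set. Then K (dimension 2) consists of the simplices:

  0-simplices (6): [v_0], [v_1], [v_2], [v_3], [v_4], [v_5]
  1-simplices (12): [v_0,v_1], [v_0,v_2], [v_0,v_4], [v_0,v_5], [v_1,v_2], [v_1,v_3], [v_1,v_4], [v_2,v_3], [v_2,v_5], [v_3,v_4], [v_3,v_5], [v_4,v_5]
  2-simplices (8): [v_0,v_1,v_2], [v_0,v_1,v_4], [v_0,v_2,v_5], [v_0,v_4,v_5], [v_1,v_2,v_3], [v_1,v_3,v_4], [v_2,v_3,v_5], [v_3,v_4,v_5]

giving chain groups C_0 ≅ Z^6, C_1 ≅ Z^12, C_2 ≅ Z^8.

The boundary map ∂_1: C_1 → C_0 sends each edge [p,q] (with p < q) to q − p. For instance
  ∂[v_0,v_5] = [v_5] − [v_0].
The 6×12 boundary matrix has rank 5 and Smith normal form diag(1,1,1,1,1).

The boundary map ∂_2: C_2 → C_1 sends each 2-simplex [p,q,r] to [q,r] − [p,r] + [p,q]. For instance
  ∂[v_0,v_1,v_4] = [v_1,v_4] − [v_0,v_4] + [v_0,v_1],
  ∂[v_1,v_3,v_4] = [v_3,v_4] − [v_1,v_4] + [v_1,v_3].
This gives a 12×8 integer matrix of rank 7; reducing to Smith normal form yields diagonal entries (1,1,1,1,1,1,1).

Now H_k = ker ∂_k / im ∂_{k+1}, so:

  H_0: rank C_0 − rank ∂_1 = 6 − 5 = 1, and the invariant factors of ∂_1 are all 1, so H_0 ≅ Z.
  H_1: rank ker ∂_1 − rank ∂_2 = (12 − 5) − 7 = 0, and the invariant factors of ∂_2 are all 1, so H_1 ≅ 0.
  H_2: rank ker ∂_2 − rank ∂_3 = (8 − 7) − 0 = 1, and there is no ∂_3, so H_2 ≅ Z.

As a check, the Euler characteristic is 6 − 12 + 8 = 2, which agrees with 1 − 0 + 1 = 2.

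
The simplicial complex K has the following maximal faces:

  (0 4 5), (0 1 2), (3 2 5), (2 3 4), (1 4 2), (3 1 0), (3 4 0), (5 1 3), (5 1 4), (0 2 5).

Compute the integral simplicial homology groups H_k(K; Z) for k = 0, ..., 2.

We work with the vertex ordering 0 < 1 < 2 < 3 < 4 < 5. The simplices of K, each written with vertices in increasing order, are:

  0-simplices (6): [0], [1], [2], [3], [4], [5]
  1-simplices (15): [0,1], [0,2], [0,3], [0,4], [0,5], [1,2], [1,3], [1,4], [1,5], [2,3], [2,4], [2,5], [3,4], [3,5], [4,5]
  2-simplices (10): [0,1,2], [0,1,3], [0,2,5], [0,3,4], [0,4,5], [1,2,4], [1,3,5], [1,4,5], [2,3,4], [2,3,5]

Hence C_0 ≅ Z^6, C_1 ≅ Z^15, C_2 ≅ Z^10.

Boundary ∂_1: C_1 → C_0 is given by ∂[p,q] = [q] − [p]. For instance
  ∂[1,4] = [4] − [1].
This gives a 6×15 integer matrix of rank 5; reducing to Smith normal form yields diagonal entries (1,1,1,1,1).

∂_2: C_2 → C_1 acts by ∂[p,q,r] = [q,r] − [p,r] + [p,q]. For instance
  ∂[1,4,5] = [4,5] − [1,5] + [1,4],
  ∂[2,3,5] = [3,5] − [2,5] + [2,3].
This gives a 15×10 integer matrix of rank 10; reducing to Smith normal form yields diagonal entries (1,1,1,1,1,1,1,1,1,2).

From H_k ≅ ker(∂_k) / im(∂_{k+1}) we obtain:

  H_0: rank C_0 − rank ∂_1 = 6 − 5 = 1, and the invariant factors of ∂_1 are all 1, so H_0 = Z.
  H_1: rank ker ∂_1 − rank ∂_2 = (15 − 5) − 10 = 0, and ∂_2 has invariant factor 2 > 1, so H_1 = Z_2.
  H_2: rank ker ∂_2 − rank ∂_3 = (10 − 10) − 0 = 0, and there is no ∂_3, so H_2 = 0.

As a check, the Euler characteristic is 6 − 15 + 10 = 1, which agrees with 1 − 0 + 0 = 1.

H_0 = Z,  H_1 = Z_2,  H_2 = 0.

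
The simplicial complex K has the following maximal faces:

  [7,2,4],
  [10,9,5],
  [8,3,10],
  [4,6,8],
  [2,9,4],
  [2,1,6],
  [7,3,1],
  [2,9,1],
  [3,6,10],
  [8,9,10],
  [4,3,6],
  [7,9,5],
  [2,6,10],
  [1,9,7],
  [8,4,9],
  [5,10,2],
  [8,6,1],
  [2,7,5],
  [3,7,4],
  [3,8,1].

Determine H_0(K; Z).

H_0 = Z.

Fix the vertex order 1 < 2 < 3 < 4 < 5 < 6 < 7 < 8 < 9 < 10 and write every simplex with vertices in increasing order. Then dim K = 2 and the simplices of K are:

  0-simplices (10): [1], [2], [3], [4], [5], [6], [7], [8], [9], [10]
  1-simplices (30): (30 of them)
  2-simplices (20): (20 of them)

giving chain groups C_0 ≅ Z^10, C_1 ≅ Z^30, C_2 ≅ Z^20.

∂_1: C_1 → C_0 is given by ∂[p,q] = [q] − [p].
This gives a 10×30 integer matrix of rank 9; reducing to Smith normal form yields diagonal entries (1,1,1,1,1,1,1,1,1).

∂_2: C_2 → C_1 sends each 2-simplex [p,q,r] to [q,r] − [p,r] + [p,q]. For instance
  ∂[1,2,6] = [2,6] − [1,6] + [1,2],
  ∂[3,8,10] = [8,10] − [3,10] + [3,8].
This gives a 30×20 integer matrix of rank 20; reducing to Smith normal form yields diagonal entries (1,1,1,1,1,1,1,1,1,1,1,1,1,1,1,1,1,1,1,2).

Now H_k = ker ∂_k / im ∂_{k+1}, so:

  H_0: rank C_0 − rank ∂_1 = 10 − 9 = 1, and the invariant factors of ∂_1 are all 1, so H_0 = Z.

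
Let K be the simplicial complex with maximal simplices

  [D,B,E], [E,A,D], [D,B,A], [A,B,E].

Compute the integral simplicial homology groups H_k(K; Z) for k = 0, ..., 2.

H_0 ≅ Z,  H_1 = 0,  H_2 ≅ Z.

Order the vertices as A < B < D < E. Listing each simplex with vertices in this order, K has dimension 2 with simplices:

  0-simplices (4): A, B, D, E
  1-simplices (6): AB, AD, AE, BD, BE, DE
  2-simplices (4): ABD, ABE, ADE, BDE

Hence C_0 ≅ Z^4, C_1 ≅ Z^6, C_2 ≅ Z^4.

Boundary ∂_1: C_1 → C_0 is given by ∂[p,q] = [q] − [p]. For instance
  ∂AB = B − A.
This gives a 4×6 integer matrix of rank 3; reducing to Smith normal form yields diagonal entries (1,1,1).

Boundary ∂_2: C_2 → C_1 maps a triangle to the signed sum of its edges. For instance
  ∂ABE = BE − AE + AB,
  ∂ADE = DE − AE + AD.
This gives a 6×4 integer matrix of rank 3; reducing to Smith normal form yields diagonal entries (1,1,1).

Now H_k = ker ∂_k / im ∂_{k+1}, so:

  H_0: rank C_0 − rank ∂_1 = 4 − 3 = 1, and the invariant factors of ∂_1 are all 1, so H_0 = Z.
  H_1: rank ker ∂_1 − rank ∂_2 = (6 − 3) − 3 = 0, and the invariant factors of ∂_2 are all 1, so H_1 = 0.
  H_2: rank ker ∂_2 − rank ∂_3 = (4 − 3) − 0 = 1, and there is no ∂_3, so H_2 = Z.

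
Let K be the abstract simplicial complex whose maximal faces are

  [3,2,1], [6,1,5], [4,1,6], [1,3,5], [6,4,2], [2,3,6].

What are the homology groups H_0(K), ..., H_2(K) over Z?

Take the total order 1 < 2 < 3 < 4 < 5 < 6 on the vertex set. Then K (dimension 2) consists of the simplices:

  0-simplices (6): [1], [2], [3], [4], [5], [6]
  1-simplices (12): [1,2], [1,3], [1,4], [1,5], [1,6], [2,3], [2,4], [2,6], [3,5], [3,6], [4,6], [5,6]
  2-simplices (6): [1,2,3], [1,3,5], [1,4,6], [1,5,6], [2,3,6], [2,4,6]

Hence C_0 ≅ Z^6, C_1 ≅ Z^12, C_2 ≅ Z^6.

The boundary map ∂_1: C_1 → C_0 maps an edge to its endpoints' difference, ∂[p,q] = q − p.
As a 6×12 matrix over Z this has rank 5, with invariant factors (1,1,1,1,1).

The boundary map ∂_2: C_2 → C_1 acts by ∂[p,q,r] = [q,r] − [p,r] + [p,q]. For instance
  ∂[2,3,6] = [3,6] − [2,6] + [2,3],
  ∂[1,5,6] = [5,6] − [1,6] + [1,5].
This gives a 12×6 integer matrix of rank 6; reducing to Smith normal form yields diagonal entries (1,1,1,1,1,1).

Reading off H_k = ker ∂_k / im ∂_{k+1}:

  H_0: rank C_0 − rank ∂_1 = 6 − 5 = 1, and the invariant factors of ∂_1 are all 1, so H_0 ≅ Z.
  H_1: rank ker ∂_1 − rank ∂_2 = (12 − 5) − 6 = 1, and the invariant factors of ∂_2 are all 1, so H_1 ≅ Z.
  H_2: rank ker ∂_2 − rank ∂_3 = (6 − 6) − 0 = 0, and there is no ∂_3, so H_2 ≅ 0.

(K is a triangulation of the cylinder S^1 x I.)

H_0 ≅ Z,  H_1 ≅ Z,  H_2 = 0.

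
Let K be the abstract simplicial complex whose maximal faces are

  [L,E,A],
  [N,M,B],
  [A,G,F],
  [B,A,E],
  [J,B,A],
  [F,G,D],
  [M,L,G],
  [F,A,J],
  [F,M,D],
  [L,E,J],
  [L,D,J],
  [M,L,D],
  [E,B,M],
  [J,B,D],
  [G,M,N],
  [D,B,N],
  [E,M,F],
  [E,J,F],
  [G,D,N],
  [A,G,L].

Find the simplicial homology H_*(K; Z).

H_0 = Z,  H_1 = Z ⊕ Z/2,  H_2 = 0.

Order the vertices as A < B < D < E < F < G < J < L < M < N. Listing each simplex with vertices in this order, K has dimension 2 with simplices:

  0-simplices (10): A, B, D, E, F, G, J, L, M, N
  1-simplices (30): AB, AE, AF, AG, AJ, AL, BD, BE, BJ, BM, BN, DF, DG, DJ, DL, DM, DN, EF, EJ, EL, EM, FG, FJ, FM, GL, GM, GN, JL, LM, MN
  2-simplices (20): ABE, ABJ, AEL, AFG, AFJ, AGL, BDJ, BDN, BEM, BMN, DFG, DFM, DGN, DJL, DLM, EFJ, EFM, EJL, GLM, GMN

giving chain groups C_0 ≅ Z^10, C_1 ≅ Z^30, C_2 ≅ Z^20.

Boundary ∂_1: C_1 → C_0 is given by ∂[p,q] = [q] − [p].
The 10×30 boundary matrix has rank 9 and Smith normal form diag(1,1,1,1,1,1,1,1,1).

∂_2: C_2 → C_1 acts by ∂[p,q,r] = [q,r] − [p,r] + [p,q]. For instance
  ∂BDN = DN − BN + BD,
  ∂ABJ = BJ − AJ + AB.
As a 30×20 matrix over Z this has rank 20, with invariant factors (1,1,1,1,1,1,1,1,1,1,1,1,1,1,1,1,1,1,1,2).

Reading off H_k = ker ∂_k / im ∂_{k+1}:

  H_0: rank C_0 − rank ∂_1 = 10 − 9 = 1, and the invariant factors of ∂_1 are all 1, so H_0 = Z.
  H_1: rank ker ∂_1 − rank ∂_2 = (30 − 9) − 20 = 1, and ∂_2 has invariant factor 2 > 1, so H_1 = Z ⊕ Z/2.
  H_2: rank ker ∂_2 − rank ∂_3 = (20 − 20) − 0 = 0, and there is no ∂_3, so H_2 = 0.

(K is a triangulation of the Klein bottle.)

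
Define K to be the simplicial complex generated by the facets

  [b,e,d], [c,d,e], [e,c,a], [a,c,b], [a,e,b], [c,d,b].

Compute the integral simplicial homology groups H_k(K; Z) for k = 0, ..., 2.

H_0 ≅ Z,  H_1 = 0,  H_2 ≅ Z.

We work with the vertex ordering a < b < c < d < e. The simplices of K, each written with vertices in increasing order, are:

  0-simplices (5): a, b, c, d, e
  1-simplices (9): ab, ac, ae, bc, bd, be, cd, ce, de
  2-simplices (6): abc, abe, ace, bcd, bde, cde

so the chain groups are C_0 ≅ Z^5, C_1 ≅ Z^9, C_2 ≅ Z^6.

The boundary map ∂_1: C_1 → C_0 maps an edge to its endpoints' difference, ∂[p,q] = q − p. For instance
  ∂ae = e − a.
The 5×9 boundary matrix has rank 4 and Smith normal form diag(1,1,1,1).

Boundary ∂_2: C_2 → C_1 sends each 2-simplex [p,q,r] to [q,r] − [p,r] + [p,q]. For instance
  ∂bcd = cd − bd + bc,
  ∂bde = de − be + bd.
As a 9×6 matrix over Z this has rank 5, with invariant factors (1,1,1,1,1).

From H_k ≅ ker(∂_k) / im(∂_{k+1}) we obtain:

  H_0: rank C_0 − rank ∂_1 = 5 − 4 = 1, and the invariant factors of ∂_1 are all 1, so H_0 = Z.
  H_1: rank ker ∂_1 − rank ∂_2 = (9 − 4) − 5 = 0, and the invariant factors of ∂_2 are all 1, so H_1 = 0.
  H_2: rank ker ∂_2 − rank ∂_3 = (6 − 5) − 0 = 1, and there is no ∂_3, so H_2 = Z.

(K is a triangulation of the 2-sphere S^2.)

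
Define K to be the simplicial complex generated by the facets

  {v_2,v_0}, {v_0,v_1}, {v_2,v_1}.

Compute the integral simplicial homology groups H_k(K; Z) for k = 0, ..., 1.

H_0 = Z,  H_1 = Z.

We work with the vertex ordering v_0 < v_1 < v_2. The simplices of K, each written with vertices in increasing order, are:

  0-simplices (3): [v_0], [v_1], [v_2]
  1-simplices (3): [v_0,v_1], [v_0,v_2], [v_1,v_2]

giving chain groups C_0 ≅ Z^3, C_1 ≅ Z^3.

The boundary map ∂_1: C_1 → C_0 maps an edge to its endpoints' difference, ∂[p,q] = q − p. For instance
  ∂[v_1,v_2] = [v_2] − [v_1].
The 3×3 boundary matrix has rank 2 and Smith normal form diag(1,1).

Computing H_k = (kernel of ∂_k) / (image of ∂_{k+1}):

  H_0: rank C_0 − rank ∂_1 = 3 − 2 = 1, and the invariant factors of ∂_1 are all 1, so H_0 = Z.
  H_1: rank ker ∂_1 − rank ∂_2 = (3 − 2) − 0 = 1, and there is no ∂_2, so H_1 = Z.

As a check, the Euler characteristic is 3 − 3 = 0, which agrees with 1 − 1 = 0.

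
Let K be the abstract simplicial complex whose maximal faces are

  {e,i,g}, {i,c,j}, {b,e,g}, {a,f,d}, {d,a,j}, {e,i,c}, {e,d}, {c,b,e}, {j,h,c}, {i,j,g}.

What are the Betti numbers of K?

b_0 = 1, b_1 = 1, b_2 = 0.

Order the vertices as a < b < c < d < e < f < g < h < i < j. Listing each simplex with vertices in this order, K has dimension 2 with simplices:

  0-simplices (10): a, b, c, d, e, f, g, h, i, j
  1-simplices (19): ad, af, aj, bc, be, bg, ce, ch, ci, cj, de, df, dj, eg, ei, gi, gj, hj, ij
  2-simplices (9): adf, adj, bce, beg, cei, chj, cij, egi, gij

giving chain groups C_0 ≅ Z^10, C_1 ≅ Z^19, C_2 ≅ Z^9.

The boundary map ∂_1: C_1 → C_0 maps an edge to its endpoints' difference, ∂[p,q] = q − p. For instance
  ∂de = e − d.
The resulting 10×19 matrix has rank 9, and its Smith normal form has invariant factors (1,1,1,1,1,1,1,1,1).

∂_2: C_2 → C_1 maps a triangle to the signed sum of its edges. For instance
  ∂gij = ij − gj + gi,
  ∂adf = df − af + ad.
The resulting 19×9 matrix has rank 9, and its Smith normal form has invariant factors (1,1,1,1,1,1,1,1,1).

From H_k ≅ ker(∂_k) / im(∂_{k+1}) we obtain:

  H_0: rank C_0 − rank ∂_1 = 10 − 9 = 1, and the invariant factors of ∂_1 are all 1, so H_0 ≅ Z.
  H_1: rank ker ∂_1 − rank ∂_2 = (19 − 9) − 9 = 1, and the invariant factors of ∂_2 are all 1, so H_1 ≅ Z.
  H_2: rank ker ∂_2 − rank ∂_3 = (9 − 9) − 0 = 0, and there is no ∂_3, so H_2 ≅ 0.

Hence the Betti numbers are b_0 = 1, b_1 = 1, b_2 = 0.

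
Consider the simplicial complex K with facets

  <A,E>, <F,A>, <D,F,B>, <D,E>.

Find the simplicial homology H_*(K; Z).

Take the total order A < B < D < E < F on the vertex set. Then K (dimension 2) consists of the simplices:

  0-simplices (5): A, B, D, E, F
  1-simplices (6): AE, AF, BD, BF, DE, DF
  2-simplices (1): BDF

giving chain groups C_0 ≅ Z^5, C_1 ≅ Z^6, C_2 ≅ Z^1.

Boundary ∂_1: C_1 → C_0 sends each edge [p,q] (with p < q) to q − p. For instance
  ∂AF = F − A.
This gives a 5×6 integer matrix of rank 4; reducing to Smith normal form yields diagonal entries (1,1,1,1).

The boundary map ∂_2: C_2 → C_1 acts by ∂[p,q,r] = [q,r] − [p,r] + [p,q]. For instance
  ∂BDF = DF − BF + BD.
This gives a 6×1 integer matrix of rank 1; reducing to Smith normal form yields diagonal entries (1).

Reading off H_k = ker ∂_k / im ∂_{k+1}:

  H_0: rank C_0 − rank ∂_1 = 5 − 4 = 1, and the invariant factors of ∂_1 are all 1, so H_0 = Z.
  H_1: rank ker ∂_1 − rank ∂_2 = (6 − 4) − 1 = 1, and the invariant factors of ∂_2 are all 1, so H_1 = Z.
  H_2: rank ker ∂_2 − rank ∂_3 = (1 − 1) − 0 = 0, and there is no ∂_3, so H_2 = 0.

H_0 = Z,  H_1 = Z,  H_2 = 0.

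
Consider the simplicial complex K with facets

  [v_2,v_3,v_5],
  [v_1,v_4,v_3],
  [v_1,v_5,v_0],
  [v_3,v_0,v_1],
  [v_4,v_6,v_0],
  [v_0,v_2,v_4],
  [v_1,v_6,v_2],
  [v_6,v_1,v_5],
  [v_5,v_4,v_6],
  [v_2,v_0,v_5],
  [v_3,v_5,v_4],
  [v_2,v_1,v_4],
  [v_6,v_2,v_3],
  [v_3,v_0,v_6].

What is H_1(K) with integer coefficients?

H_1 = Z^2.

Take the total order v_0 < v_1 < v_2 < v_3 < v_4 < v_5 < v_6 on the vertex set. Then K (dimension 2) consists of the simplices:

  0-simplices (7): [v_0], [v_1], [v_2], [v_3], [v_4], [v_5], [v_6]
  1-simplices (21): (21 of them)
  2-simplices (14): (14 of them)

giving chain groups C_0 ≅ Z^7, C_1 ≅ Z^21, C_2 ≅ Z^14.

Boundary ∂_1: C_1 → C_0 maps an edge to its endpoints' difference, ∂[p,q] = q − p. For instance
  ∂[v_1,v_3] = [v_3] − [v_1].
The resulting 7×21 matrix has rank 6, and its Smith normal form has invariant factors (1,1,1,1,1,1).

∂_2: C_2 → C_1 acts by ∂[p,q,r] = [q,r] − [p,r] + [p,q]. For instance
  ∂[v_1,v_3,v_4] = [v_3,v_4] − [v_1,v_4] + [v_1,v_3],
  ∂[v_2,v_3,v_6] = [v_3,v_6] − [v_2,v_6] + [v_2,v_3].
The 21×14 boundary matrix has rank 13 and Smith normal form diag(1,1,1,1,1,1,1,1,1,1,1,1,1).

Now H_k = ker ∂_k / im ∂_{k+1}, so:

  H_1: rank ker ∂_1 − rank ∂_2 = (21 − 6) − 13 = 2, and the invariant factors of ∂_2 are all 1, so H_1 ≅ Z^2.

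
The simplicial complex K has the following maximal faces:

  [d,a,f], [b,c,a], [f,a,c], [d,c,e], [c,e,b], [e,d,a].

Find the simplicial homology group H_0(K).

We work with the vertex ordering a < b < c < d < e < f. The simplices of K, each written with vertices in increasing order, are:

  0-simplices (6): a, b, c, d, e, f
  1-simplices (12): ab, ac, ad, ae, af, bc, be, cd, ce, cf, de, df
  2-simplices (6): abc, acf, ade, adf, bce, cde

so the chain groups are C_0 ≅ Z^6, C_1 ≅ Z^12, C_2 ≅ Z^6.

∂_1: C_1 → C_0 is given by ∂[p,q] = [q] − [p].
This gives a 6×12 integer matrix of rank 5; reducing to Smith normal form yields diagonal entries (1,1,1,1,1).

The boundary map ∂_2: C_2 → C_1 sends each 2-simplex [p,q,r] to [q,r] − [p,r] + [p,q]. For instance
  ∂cde = de − ce + cd,
  ∂abc = bc − ac + ab.
The resulting 12×6 matrix has rank 6, and its Smith normal form has invariant factors (1,1,1,1,1,1).

Now H_k = ker ∂_k / im ∂_{k+1}, so:

  H_0: rank C_0 − rank ∂_1 = 6 − 5 = 1, and the invariant factors of ∂_1 are all 1, so H_0 ≅ Z.

(K is a triangulation of the cylinder S^1 x I.)

H_0 = Z.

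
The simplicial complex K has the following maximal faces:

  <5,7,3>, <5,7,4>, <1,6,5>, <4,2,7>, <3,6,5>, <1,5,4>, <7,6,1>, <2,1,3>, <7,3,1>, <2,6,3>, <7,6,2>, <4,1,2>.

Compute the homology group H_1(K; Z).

Fix the vertex order 1 < 2 < 3 < 4 < 5 < 6 < 7 and write every simplex with vertices in increasing order. Then dim K = 2 and the simplices of K are:

  0-simplices (7): [1], [2], [3], [4], [5], [6], [7]
  1-simplices (18): [1,2], [1,3], [1,4], [1,5], [1,6], [1,7], [2,3], [2,4], [2,6], [2,7], [3,5], [3,6], [3,7], [4,5], [4,7], [5,6], [5,7], [6,7]
  2-simplices (12): [1,2,3], [1,2,4], [1,3,7], [1,4,5], [1,5,6], [1,6,7], [2,3,6], [2,4,7], [2,6,7], [3,5,6], [3,5,7], [4,5,7]

giving chain groups C_0 ≅ Z^7, C_1 ≅ Z^18, C_2 ≅ Z^12.

Boundary ∂_1: C_1 → C_0 is given by ∂[p,q] = [q] − [p]. For instance
  ∂[3,6] = [6] − [3].
As a 7×18 matrix over Z this has rank 6, with invariant factors (1,1,1,1,1,1).

Boundary ∂_2: C_2 → C_1 maps a triangle to the signed sum of its edges. For instance
  ∂[3,5,7] = [5,7] − [3,7] + [3,5],
  ∂[1,2,3] = [2,3] − [1,3] + [1,2].
The 18×12 boundary matrix has rank 12 and Smith normal form diag(1,1,1,1,1,1,1,1,1,1,1,2).

Now H_k = ker ∂_k / im ∂_{k+1}, so:

  H_1: rank ker ∂_1 − rank ∂_2 = (18 − 6) − 12 = 0, and ∂_2 has invariant factor 2 > 1, so H_1 = Z/2.

H_1 ≅ Z/2.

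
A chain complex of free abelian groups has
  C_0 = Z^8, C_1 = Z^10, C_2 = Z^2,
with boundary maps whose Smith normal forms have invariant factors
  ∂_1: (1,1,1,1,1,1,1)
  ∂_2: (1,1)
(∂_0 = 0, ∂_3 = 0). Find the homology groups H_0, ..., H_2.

H_0: b_0 = 8 − 0 − 7 = 1; torsion from ∂_1 factors > 1: none. So H_0 ≅ Z.
H_1: b_1 = 10 − 7 − 2 = 1; torsion from ∂_2 factors > 1: none. So H_1 ≅ Z.
H_2: b_2 = 2 − 2 − 0 = 0; torsion from ∂_3 factors > 1: none. So H_2 ≅ 0.

H_0 ≅ Z,  H_1 ≅ Z,  H_2 = 0.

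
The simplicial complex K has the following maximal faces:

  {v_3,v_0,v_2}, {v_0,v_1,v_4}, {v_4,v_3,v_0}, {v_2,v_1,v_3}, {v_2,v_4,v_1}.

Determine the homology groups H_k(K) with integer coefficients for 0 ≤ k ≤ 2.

We work with the vertex ordering v_0 < v_1 < v_2 < v_3 < v_4. The simplices of K, each written with vertices in increasing order, are:

  0-simplices (5): [v_0], [v_1], [v_2], [v_3], [v_4]
  1-simplices (10): [v_0,v_1], [v_0,v_2], [v_0,v_3], [v_0,v_4], [v_1,v_2], [v_1,v_3], [v_1,v_4], [v_2,v_3], [v_2,v_4], [v_3,v_4]
  2-simplices (5): [v_0,v_1,v_4], [v_0,v_2,v_3], [v_0,v_3,v_4], [v_1,v_2,v_3], [v_1,v_2,v_4]

so the chain groups are C_0 ≅ Z^5, C_1 ≅ Z^10, C_2 ≅ Z^5.

∂_1: C_1 → C_0 sends each edge [p,q] (with p < q) to q − p.
As a 5×10 matrix over Z this has rank 4, with invariant factors (1,1,1,1).

∂_2: C_2 → C_1 sends each 2-simplex [p,q,r] to [q,r] − [p,r] + [p,q]. For instance
  ∂[v_1,v_2,v_3] = [v_2,v_3] − [v_1,v_3] + [v_1,v_2],
  ∂[v_1,v_2,v_4] = [v_2,v_4] − [v_1,v_4] + [v_1,v_2].
The resulting 10×5 matrix has rank 5, and its Smith normal form has invariant factors (1,1,1,1,1).

Computing H_k = (kernel of ∂_k) / (image of ∂_{k+1}):

  H_0: rank C_0 − rank ∂_1 = 5 − 4 = 1, and the invariant factors of ∂_1 are all 1, so H_0 = Z.
  H_1: rank ker ∂_1 − rank ∂_2 = (10 − 4) − 5 = 1, and the invariant factors of ∂_2 are all 1, so H_1 = Z.
  H_2: rank ker ∂_2 − rank ∂_3 = (5 − 5) − 0 = 0, and there is no ∂_3, so H_2 = 0.

(K is a triangulation of the Möbius band.)

H_0 ≅ Z,  H_1 ≅ Z,  H_2 = 0.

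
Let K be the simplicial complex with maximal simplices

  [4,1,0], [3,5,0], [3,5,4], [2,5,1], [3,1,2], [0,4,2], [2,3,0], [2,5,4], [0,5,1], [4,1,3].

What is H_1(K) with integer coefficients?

H_1 = Z/2.

K has 6 vertices, 15 edges, 10 triangles.
rank ∂_1 = 5, rank ∂_2 = 10 ⇒ b_1 = 15 − 5 − 10 = 0; ∂_2 has invariant factor(s) [2] giving torsion. So H_1 = Z/2.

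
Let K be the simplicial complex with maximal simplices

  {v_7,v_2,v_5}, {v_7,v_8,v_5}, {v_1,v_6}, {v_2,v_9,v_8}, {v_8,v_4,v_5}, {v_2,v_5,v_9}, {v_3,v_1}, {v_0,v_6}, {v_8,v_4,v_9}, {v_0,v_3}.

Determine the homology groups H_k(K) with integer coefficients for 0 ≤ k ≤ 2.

H_0 = Z^2,  H_1 = Z^2,  H_2 = 0.

We work with the vertex ordering v_0 < v_1 < v_2 < v_3 < v_4 < v_5 < v_6 < v_7 < v_8 < v_9. The simplices of K, each written with vertices in increasing order, are:

  0-simplices (10): [v_0], [v_1], [v_2], [v_3], [v_4], [v_5], [v_6], [v_7], [v_8], [v_9]
  1-simplices (16): (16 of them)
  2-simplices (6): [v_2,v_5,v_7], [v_2,v_5,v_9], [v_2,v_8,v_9], [v_4,v_5,v_8], [v_4,v_8,v_9], [v_5,v_7,v_8]

giving chain groups C_0 ≅ Z^10, C_1 ≅ Z^16, C_2 ≅ Z^6.

The boundary map ∂_1: C_1 → C_0 is given by ∂[p,q] = [q] − [p].
This gives a 10×16 integer matrix of rank 8; reducing to Smith normal form yields diagonal entries (1,1,1,1,1,1,1,1).

Boundary ∂_2: C_2 → C_1 sends each 2-simplex [p,q,r] to [q,r] − [p,r] + [p,q]. For instance
  ∂[v_4,v_5,v_8] = [v_5,v_8] − [v_4,v_8] + [v_4,v_5],
  ∂[v_5,v_7,v_8] = [v_7,v_8] − [v_5,v_8] + [v_5,v_7].
As a 16×6 matrix over Z this has rank 6, with invariant factors (1,1,1,1,1,1).

Reading off H_k = ker ∂_k / im ∂_{k+1}:

  H_0: rank C_0 − rank ∂_1 = 10 − 8 = 2, and the invariant factors of ∂_1 are all 1, so H_0 ≅ Z^2.
  H_1: rank ker ∂_1 − rank ∂_2 = (16 − 8) − 6 = 2, and the invariant factors of ∂_2 are all 1, so H_1 ≅ Z^2.
  H_2: rank ker ∂_2 − rank ∂_3 = (6 − 6) − 0 = 0, and there is no ∂_3, so H_2 ≅ 0.

As a check, the Euler characteristic is 10 − 16 + 6 = 0, which agrees with 2 − 2 + 0 = 0.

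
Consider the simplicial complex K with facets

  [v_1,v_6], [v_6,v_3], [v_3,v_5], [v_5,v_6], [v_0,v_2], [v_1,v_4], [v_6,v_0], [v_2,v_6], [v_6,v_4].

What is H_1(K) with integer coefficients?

H_1 ≅ Z^3.

Take the total order v_0 < v_1 < v_2 < v_3 < v_4 < v_5 < v_6 on the vertex set. Then K (dimension 1) consists of the simplices:

  0-simplices (7): [v_0], [v_1], [v_2], [v_3], [v_4], [v_5], [v_6]
  1-simplices (9): [v_0,v_2], [v_0,v_6], [v_1,v_4], [v_1,v_6], [v_2,v_6], [v_3,v_5], [v_3,v_6], [v_4,v_6], [v_5,v_6]

Hence C_0 ≅ Z^7, C_1 ≅ Z^9.

Boundary ∂_1: C_1 → C_0 sends each edge [p,q] (with p < q) to q − p. For instance
  ∂[v_3,v_6] = [v_6] − [v_3].
The resulting 7×9 matrix has rank 6, and its Smith normal form has invariant factors (1,1,1,1,1,1).

Computing H_k = (kernel of ∂_k) / (image of ∂_{k+1}):

  H_1: rank ker ∂_1 − rank ∂_2 = (9 − 6) − 0 = 3, and there is no ∂_2, so H_1 = Z^3.

(K is a triangulation of a wedge of 3 circles.)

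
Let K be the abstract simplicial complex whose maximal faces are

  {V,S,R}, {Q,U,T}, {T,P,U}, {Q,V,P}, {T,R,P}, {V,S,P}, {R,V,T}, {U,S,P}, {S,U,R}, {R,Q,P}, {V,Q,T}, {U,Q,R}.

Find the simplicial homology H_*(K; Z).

We work with the vertex ordering P < Q < R < S < T < U < V. The simplices of K, each written with vertices in increasing order, are:

  0-simplices (7): P, Q, R, S, T, U, V
  1-simplices (18): PQ, PR, PS, PT, PU, PV, QR, QT, QU, QV, RS, RT, RU, RV, SU, SV, TU, TV
  2-simplices (12): PQR, PQV, PRT, PSU, PSV, PTU, QRU, QTU, QTV, RSU, RSV, RTV

Hence C_0 ≅ Z^7, C_1 ≅ Z^18, C_2 ≅ Z^12.

∂_1: C_1 → C_0 maps an edge to its endpoints' difference, ∂[p,q] = q − p. For instance
  ∂PQ = Q − P.
The resulting 7×18 matrix has rank 6, and its Smith normal form has invariant factors (1,1,1,1,1,1).

Boundary ∂_2: C_2 → C_1 sends each 2-simplex [p,q,r] to [q,r] − [p,r] + [p,q]. For instance
  ∂PQR = QR − PR + PQ,
  ∂QRU = RU − QU + QR.
The resulting 18×12 matrix has rank 12, and its Smith normal form has invariant factors (1,1,1,1,1,1,1,1,1,1,1,2).

Computing H_k = (kernel of ∂_k) / (image of ∂_{k+1}):

  H_0: rank C_0 − rank ∂_1 = 7 − 6 = 1, and the invariant factors of ∂_1 are all 1, so H_0 ≅ Z.
  H_1: rank ker ∂_1 − rank ∂_2 = (18 − 6) − 12 = 0, and ∂_2 has invariant factor 2 > 1, so H_1 ≅ Z/2.
  H_2: rank ker ∂_2 − rank ∂_3 = (12 − 12) − 0 = 0, and there is no ∂_3, so H_2 ≅ 0.

As a check, the Euler characteristic is 7 − 18 + 12 = 1, which agrees with 1 − 0 + 0 = 1.
(K is a triangulation of the real projective plane RP^2.)

H_0 ≅ Z,  H_1 ≅ Z/2,  H_2 = 0.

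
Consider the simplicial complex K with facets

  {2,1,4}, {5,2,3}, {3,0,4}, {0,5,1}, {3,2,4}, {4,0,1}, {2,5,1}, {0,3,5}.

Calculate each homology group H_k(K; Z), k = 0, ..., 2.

H_0 = Z,  H_1 = 0,  H_2 = Z.

Fix the vertex order 0 < 1 < 2 < 3 < 4 < 5 and write every simplex with vertices in increasing order. Then dim K = 2 and the simplices of K are:

  0-simplices (6): [0], [1], [2], [3], [4], [5]
  1-simplices (12): [0,1], [0,3], [0,4], [0,5], [1,2], [1,4], [1,5], [2,3], [2,4], [2,5], [3,4], [3,5]
  2-simplices (8): [0,1,4], [0,1,5], [0,3,4], [0,3,5], [1,2,4], [1,2,5], [2,3,4], [2,3,5]

so the chain groups are C_0 ≅ Z^6, C_1 ≅ Z^12, C_2 ≅ Z^8.

∂_1: C_1 → C_0 maps an edge to its endpoints' difference, ∂[p,q] = q − p. For instance
  ∂[2,3] = [3] − [2].
This gives a 6×12 integer matrix of rank 5; reducing to Smith normal form yields diagonal entries (1,1,1,1,1).

The boundary map ∂_2: C_2 → C_1 maps a triangle to the signed sum of its edges. For instance
  ∂[2,3,5] = [3,5] − [2,5] + [2,3],
  ∂[0,3,5] = [3,5] − [0,5] + [0,3].
The 12×8 boundary matrix has rank 7 and Smith normal form diag(1,1,1,1,1,1,1).

Now H_k = ker ∂_k / im ∂_{k+1}, so:

  H_0: rank C_0 − rank ∂_1 = 6 − 5 = 1, and the invariant factors of ∂_1 are all 1, so H_0 = Z.
  H_1: rank ker ∂_1 − rank ∂_2 = (12 − 5) − 7 = 0, and the invariant factors of ∂_2 are all 1, so H_1 = 0.
  H_2: rank ker ∂_2 − rank ∂_3 = (8 − 7) − 0 = 1, and there is no ∂_3, so H_2 = Z.

(K is a triangulation of the 2-sphere S^2.)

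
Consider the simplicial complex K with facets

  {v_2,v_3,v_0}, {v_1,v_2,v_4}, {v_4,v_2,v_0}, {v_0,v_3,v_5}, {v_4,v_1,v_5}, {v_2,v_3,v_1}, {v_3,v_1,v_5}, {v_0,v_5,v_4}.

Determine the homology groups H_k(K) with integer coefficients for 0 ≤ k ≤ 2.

We work with the vertex ordering v_0 < v_1 < v_2 < v_3 < v_4 < v_5. The simplices of K, each written with vertices in increasing order, are:

  0-simplices (6): [v_0], [v_1], [v_2], [v_3], [v_4], [v_5]
  1-simplices (12): [v_0,v_2], [v_0,v_3], [v_0,v_4], [v_0,v_5], [v_1,v_2], [v_1,v_3], [v_1,v_4], [v_1,v_5], [v_2,v_3], [v_2,v_4], [v_3,v_5], [v_4,v_5]
  2-simplices (8): [v_0,v_2,v_3], [v_0,v_2,v_4], [v_0,v_3,v_5], [v_0,v_4,v_5], [v_1,v_2,v_3], [v_1,v_2,v_4], [v_1,v_3,v_5], [v_1,v_4,v_5]

giving chain groups C_0 ≅ Z^6, C_1 ≅ Z^12, C_2 ≅ Z^8.

Boundary ∂_1: C_1 → C_0 maps an edge to its endpoints' difference, ∂[p,q] = q − p. For instance
  ∂[v_1,v_2] = [v_2] − [v_1].
The 6×12 boundary matrix has rank 5 and Smith normal form diag(1,1,1,1,1).

Boundary ∂_2: C_2 → C_1 sends each 2-simplex [p,q,r] to [q,r] − [p,r] + [p,q]. For instance
  ∂[v_1,v_2,v_3] = [v_2,v_3] − [v_1,v_3] + [v_1,v_2],
  ∂[v_1,v_3,v_5] = [v_3,v_5] − [v_1,v_5] + [v_1,v_3].
The 12×8 boundary matrix has rank 7 and Smith normal form diag(1,1,1,1,1,1,1).

From H_k ≅ ker(∂_k) / im(∂_{k+1}) we obtain:

  H_0: rank C_0 − rank ∂_1 = 6 − 5 = 1, and the invariant factors of ∂_1 are all 1, so H_0 ≅ Z.
  H_1: rank ker ∂_1 − rank ∂_2 = (12 − 5) − 7 = 0, and the invariant factors of ∂_2 are all 1, so H_1 ≅ 0.
  H_2: rank ker ∂_2 − rank ∂_3 = (8 − 7) − 0 = 1, and there is no ∂_3, so H_2 ≅ Z.

H_0 ≅ Z,  H_1 = 0,  H_2 ≅ Z.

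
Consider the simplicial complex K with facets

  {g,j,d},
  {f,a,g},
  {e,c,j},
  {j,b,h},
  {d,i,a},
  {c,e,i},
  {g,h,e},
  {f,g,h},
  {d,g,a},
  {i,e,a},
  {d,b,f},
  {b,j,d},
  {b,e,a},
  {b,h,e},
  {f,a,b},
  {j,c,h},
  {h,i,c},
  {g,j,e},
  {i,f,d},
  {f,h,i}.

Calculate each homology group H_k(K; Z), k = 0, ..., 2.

H_0 ≅ Z,  H_1 ≅ Z ⊕ Z/2,  H_2 = 0.

Order the vertices as a < b < c < d < e < f < g < h < i < j. Listing each simplex with vertices in this order, K has dimension 2 with simplices:

  0-simplices (10): a, b, c, d, e, f, g, h, i, j
  1-simplices (30): ab, ad, ae, af, ag, ai, bd, be, bf, bh, bj, ce, ch, ci, cj, df, dg, di, dj, eg, eh, ei, ej, fg, fh, fi, gh, gj, hi, hj
  2-simplices (20): abe, abf, adg, adi, aei, afg, bdf, bdj, beh, bhj, cei, cej, chi, chj, dfi, dgj, egh, egj, fgh, fhi

Hence C_0 ≅ Z^10, C_1 ≅ Z^30, C_2 ≅ Z^20.

∂_1: C_1 → C_0 sends each edge [p,q] (with p < q) to q − p. For instance
  ∂dg = g − d.
This gives a 10×30 integer matrix of rank 9; reducing to Smith normal form yields diagonal entries (1,1,1,1,1,1,1,1,1).

Boundary ∂_2: C_2 → C_1 acts by ∂[p,q,r] = [q,r] − [p,r] + [p,q]. For instance
  ∂bhj = hj − bj + bh,
  ∂dgj = gj − dj + dg.
The 30×20 boundary matrix has rank 20 and Smith normal form diag(1,1,1,1,1,1,1,1,1,1,1,1,1,1,1,1,1,1,1,2).

From H_k ≅ ker(∂_k) / im(∂_{k+1}) we obtain:

  H_0: rank C_0 − rank ∂_1 = 10 − 9 = 1, and the invariant factors of ∂_1 are all 1, so H_0 ≅ Z.
  H_1: rank ker ∂_1 − rank ∂_2 = (30 − 9) − 20 = 1, and ∂_2 has invariant factor 2 > 1, so H_1 ≅ Z ⊕ Z/2.
  H_2: rank ker ∂_2 − rank ∂_3 = (20 − 20) − 0 = 0, and there is no ∂_3, so H_2 ≅ 0.

As a check, the Euler characteristic is 10 − 30 + 20 = 0, which agrees with 1 − 1 + 0 = 0.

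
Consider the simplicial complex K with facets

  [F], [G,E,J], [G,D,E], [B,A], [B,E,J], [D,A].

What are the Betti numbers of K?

We work with the vertex ordering A < B < D < E < F < G < J. The simplices of K, each written with vertices in increasing order, are:

  0-simplices (7): A, B, D, E, F, G, J
  1-simplices (9): AB, AD, BE, BJ, DE, DG, EG, EJ, GJ
  2-simplices (3): BEJ, DEG, EGJ

so the chain groups are C_0 ≅ Z^7, C_1 ≅ Z^9, C_2 ≅ Z^3.

∂_1: C_1 → C_0 maps an edge to its endpoints' difference, ∂[p,q] = q − p. For instance
  ∂DG = G − D.
This gives a 7×9 integer matrix of rank 5; reducing to Smith normal form yields diagonal entries (1,1,1,1,1).

∂_2: C_2 → C_1 maps a triangle to the signed sum of its edges. For instance
  ∂EGJ = GJ − EJ + EG,
  ∂DEG = EG − DG + DE.
This gives a 9×3 integer matrix of rank 3; reducing to Smith normal form yields diagonal entries (1,1,1).

Computing H_k = (kernel of ∂_k) / (image of ∂_{k+1}):

  H_0: rank C_0 − rank ∂_1 = 7 − 5 = 2, and the invariant factors of ∂_1 are all 1, so H_0 = Z^2.
  H_1: rank ker ∂_1 − rank ∂_2 = (9 − 5) − 3 = 1, and the invariant factors of ∂_2 are all 1, so H_1 = Z.
  H_2: rank ker ∂_2 − rank ∂_3 = (3 − 3) − 0 = 0, and there is no ∂_3, so H_2 = 0.

Hence the Betti numbers are b_0 = 2, b_1 = 1, b_2 = 0.

b_0 = 2, b_1 = 1, b_2 = 0.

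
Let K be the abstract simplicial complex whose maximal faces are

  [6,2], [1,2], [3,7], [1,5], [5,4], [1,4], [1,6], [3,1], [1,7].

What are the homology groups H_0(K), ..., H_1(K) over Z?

H_0 = Z,  H_1 = Z^3.

Take the total order 1 < 2 < 3 < 4 < 5 < 6 < 7 on the vertex set. Then K (dimension 1) consists of the simplices:

  0-simplices (7): [1], [2], [3], [4], [5], [6], [7]
  1-simplices (9): [1,2], [1,3], [1,4], [1,5], [1,6], [1,7], [2,6], [3,7], [4,5]

giving chain groups C_0 ≅ Z^7, C_1 ≅ Z^9.

∂_1: C_1 → C_0 sends each edge [p,q] (with p < q) to q − p. For instance
  ∂[1,2] = [2] − [1].
The resulting 7×9 matrix has rank 6, and its Smith normal form has invariant factors (1,1,1,1,1,1).

Computing H_k = (kernel of ∂_k) / (image of ∂_{k+1}):

  H_0: rank C_0 − rank ∂_1 = 7 − 6 = 1, and the invariant factors of ∂_1 are all 1, so H_0 ≅ Z.
  H_1: rank ker ∂_1 − rank ∂_2 = (9 − 6) − 0 = 3, and there is no ∂_2, so H_1 ≅ Z^3.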